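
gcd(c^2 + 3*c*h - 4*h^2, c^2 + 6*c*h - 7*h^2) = c - h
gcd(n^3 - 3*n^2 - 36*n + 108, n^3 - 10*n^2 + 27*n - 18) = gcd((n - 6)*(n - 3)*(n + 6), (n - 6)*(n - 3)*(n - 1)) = n^2 - 9*n + 18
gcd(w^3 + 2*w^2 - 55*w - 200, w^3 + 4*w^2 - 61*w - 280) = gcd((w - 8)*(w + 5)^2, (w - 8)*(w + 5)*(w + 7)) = w^2 - 3*w - 40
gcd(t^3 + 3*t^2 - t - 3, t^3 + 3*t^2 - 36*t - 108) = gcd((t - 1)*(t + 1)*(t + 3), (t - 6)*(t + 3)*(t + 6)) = t + 3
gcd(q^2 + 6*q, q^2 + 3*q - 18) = q + 6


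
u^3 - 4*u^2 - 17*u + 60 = (u - 5)*(u - 3)*(u + 4)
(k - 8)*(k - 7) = k^2 - 15*k + 56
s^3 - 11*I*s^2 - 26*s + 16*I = (s - 8*I)*(s - 2*I)*(s - I)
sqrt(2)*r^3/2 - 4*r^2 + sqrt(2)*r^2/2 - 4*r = r*(r - 4*sqrt(2))*(sqrt(2)*r/2 + sqrt(2)/2)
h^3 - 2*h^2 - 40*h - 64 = (h - 8)*(h + 2)*(h + 4)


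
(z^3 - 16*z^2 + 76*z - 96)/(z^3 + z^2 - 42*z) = (z^2 - 10*z + 16)/(z*(z + 7))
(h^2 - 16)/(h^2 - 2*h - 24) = (h - 4)/(h - 6)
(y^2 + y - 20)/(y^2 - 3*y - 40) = (y - 4)/(y - 8)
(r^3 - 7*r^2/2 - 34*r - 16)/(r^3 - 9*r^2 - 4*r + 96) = (r^2 + 9*r/2 + 2)/(r^2 - r - 12)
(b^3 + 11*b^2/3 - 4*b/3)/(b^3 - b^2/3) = (b + 4)/b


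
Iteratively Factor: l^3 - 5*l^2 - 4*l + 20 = (l - 5)*(l^2 - 4) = (l - 5)*(l - 2)*(l + 2)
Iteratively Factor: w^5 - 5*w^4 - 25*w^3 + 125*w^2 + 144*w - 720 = (w - 3)*(w^4 - 2*w^3 - 31*w^2 + 32*w + 240) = (w - 5)*(w - 3)*(w^3 + 3*w^2 - 16*w - 48) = (w - 5)*(w - 3)*(w + 4)*(w^2 - w - 12) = (w - 5)*(w - 3)*(w + 3)*(w + 4)*(w - 4)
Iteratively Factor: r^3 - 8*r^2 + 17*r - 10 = (r - 1)*(r^2 - 7*r + 10) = (r - 5)*(r - 1)*(r - 2)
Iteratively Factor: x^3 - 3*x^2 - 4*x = (x)*(x^2 - 3*x - 4) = x*(x - 4)*(x + 1)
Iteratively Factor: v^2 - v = (v)*(v - 1)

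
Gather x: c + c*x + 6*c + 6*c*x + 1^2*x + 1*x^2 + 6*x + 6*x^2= 7*c + 7*x^2 + x*(7*c + 7)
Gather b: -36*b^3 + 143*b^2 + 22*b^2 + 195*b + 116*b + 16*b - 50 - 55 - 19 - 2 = -36*b^3 + 165*b^2 + 327*b - 126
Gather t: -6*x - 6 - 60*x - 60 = -66*x - 66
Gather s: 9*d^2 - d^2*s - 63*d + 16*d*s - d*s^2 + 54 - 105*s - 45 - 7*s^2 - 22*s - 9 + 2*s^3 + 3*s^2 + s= 9*d^2 - 63*d + 2*s^3 + s^2*(-d - 4) + s*(-d^2 + 16*d - 126)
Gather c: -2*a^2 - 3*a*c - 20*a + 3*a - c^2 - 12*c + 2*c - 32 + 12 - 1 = -2*a^2 - 17*a - c^2 + c*(-3*a - 10) - 21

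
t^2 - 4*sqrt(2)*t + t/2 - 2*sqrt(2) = (t + 1/2)*(t - 4*sqrt(2))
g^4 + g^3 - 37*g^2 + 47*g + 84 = (g - 4)*(g - 3)*(g + 1)*(g + 7)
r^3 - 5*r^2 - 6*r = r*(r - 6)*(r + 1)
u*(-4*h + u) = -4*h*u + u^2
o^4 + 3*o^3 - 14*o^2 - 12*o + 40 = (o - 2)^2*(o + 2)*(o + 5)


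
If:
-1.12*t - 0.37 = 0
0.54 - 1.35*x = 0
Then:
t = -0.33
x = 0.40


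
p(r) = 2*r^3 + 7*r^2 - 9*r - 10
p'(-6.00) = 123.00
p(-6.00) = -136.00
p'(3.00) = 87.00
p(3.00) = 80.00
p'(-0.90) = -16.74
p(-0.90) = 2.31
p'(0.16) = -6.61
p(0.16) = -11.25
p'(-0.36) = -13.26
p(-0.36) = -5.95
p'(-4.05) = 32.72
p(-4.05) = 8.41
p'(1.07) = 12.85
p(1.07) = -9.17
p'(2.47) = 62.19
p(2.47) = 40.61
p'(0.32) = -3.91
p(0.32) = -12.10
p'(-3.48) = 14.94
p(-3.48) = 21.80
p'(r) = 6*r^2 + 14*r - 9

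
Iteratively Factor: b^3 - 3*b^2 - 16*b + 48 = (b - 3)*(b^2 - 16) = (b - 3)*(b + 4)*(b - 4)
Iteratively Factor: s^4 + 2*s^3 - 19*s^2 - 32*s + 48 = (s + 4)*(s^3 - 2*s^2 - 11*s + 12) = (s - 4)*(s + 4)*(s^2 + 2*s - 3) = (s - 4)*(s + 3)*(s + 4)*(s - 1)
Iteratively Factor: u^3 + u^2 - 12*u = (u - 3)*(u^2 + 4*u) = (u - 3)*(u + 4)*(u)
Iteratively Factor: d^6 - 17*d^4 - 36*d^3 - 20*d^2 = (d)*(d^5 - 17*d^3 - 36*d^2 - 20*d) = d*(d + 1)*(d^4 - d^3 - 16*d^2 - 20*d) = d*(d - 5)*(d + 1)*(d^3 + 4*d^2 + 4*d) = d^2*(d - 5)*(d + 1)*(d^2 + 4*d + 4) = d^2*(d - 5)*(d + 1)*(d + 2)*(d + 2)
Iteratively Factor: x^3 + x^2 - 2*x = (x)*(x^2 + x - 2) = x*(x - 1)*(x + 2)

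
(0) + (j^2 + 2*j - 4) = j^2 + 2*j - 4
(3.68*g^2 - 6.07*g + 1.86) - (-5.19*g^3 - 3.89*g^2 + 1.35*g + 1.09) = 5.19*g^3 + 7.57*g^2 - 7.42*g + 0.77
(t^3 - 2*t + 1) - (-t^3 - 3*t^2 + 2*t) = 2*t^3 + 3*t^2 - 4*t + 1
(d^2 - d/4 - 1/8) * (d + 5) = d^3 + 19*d^2/4 - 11*d/8 - 5/8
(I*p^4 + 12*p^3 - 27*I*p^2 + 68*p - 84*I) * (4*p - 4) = 4*I*p^5 + 48*p^4 - 4*I*p^4 - 48*p^3 - 108*I*p^3 + 272*p^2 + 108*I*p^2 - 272*p - 336*I*p + 336*I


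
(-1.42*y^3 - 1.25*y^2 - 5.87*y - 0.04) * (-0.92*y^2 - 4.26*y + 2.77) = 1.3064*y^5 + 7.1992*y^4 + 6.792*y^3 + 21.5805*y^2 - 16.0895*y - 0.1108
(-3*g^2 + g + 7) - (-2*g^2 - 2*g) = -g^2 + 3*g + 7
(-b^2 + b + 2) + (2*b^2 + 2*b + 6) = b^2 + 3*b + 8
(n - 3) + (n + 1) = 2*n - 2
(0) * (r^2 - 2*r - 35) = 0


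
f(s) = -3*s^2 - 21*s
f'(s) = -6*s - 21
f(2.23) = -61.75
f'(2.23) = -34.38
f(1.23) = -30.37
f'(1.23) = -28.38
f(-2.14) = 31.20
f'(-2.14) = -8.16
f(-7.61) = -13.93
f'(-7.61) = 24.66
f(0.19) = -4.10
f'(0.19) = -22.14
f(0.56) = -12.70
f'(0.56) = -24.36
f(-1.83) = 28.38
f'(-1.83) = -10.02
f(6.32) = -252.55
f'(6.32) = -58.92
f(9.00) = -432.00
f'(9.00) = -75.00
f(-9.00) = -54.00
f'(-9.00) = 33.00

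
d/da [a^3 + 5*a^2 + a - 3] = 3*a^2 + 10*a + 1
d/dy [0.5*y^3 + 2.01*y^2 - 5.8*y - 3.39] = 1.5*y^2 + 4.02*y - 5.8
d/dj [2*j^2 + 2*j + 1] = 4*j + 2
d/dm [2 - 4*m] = -4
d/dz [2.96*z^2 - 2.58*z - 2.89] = 5.92*z - 2.58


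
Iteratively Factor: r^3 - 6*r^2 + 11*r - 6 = (r - 1)*(r^2 - 5*r + 6) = (r - 3)*(r - 1)*(r - 2)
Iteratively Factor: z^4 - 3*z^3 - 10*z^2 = (z - 5)*(z^3 + 2*z^2) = (z - 5)*(z + 2)*(z^2) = z*(z - 5)*(z + 2)*(z)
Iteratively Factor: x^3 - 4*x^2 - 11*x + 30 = (x + 3)*(x^2 - 7*x + 10) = (x - 5)*(x + 3)*(x - 2)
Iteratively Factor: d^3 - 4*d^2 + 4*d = (d - 2)*(d^2 - 2*d) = (d - 2)^2*(d)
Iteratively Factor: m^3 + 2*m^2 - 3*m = (m)*(m^2 + 2*m - 3) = m*(m - 1)*(m + 3)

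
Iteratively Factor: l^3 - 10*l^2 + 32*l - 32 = (l - 4)*(l^2 - 6*l + 8) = (l - 4)*(l - 2)*(l - 4)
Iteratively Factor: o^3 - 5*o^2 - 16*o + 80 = (o + 4)*(o^2 - 9*o + 20) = (o - 4)*(o + 4)*(o - 5)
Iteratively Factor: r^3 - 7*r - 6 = (r - 3)*(r^2 + 3*r + 2) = (r - 3)*(r + 2)*(r + 1)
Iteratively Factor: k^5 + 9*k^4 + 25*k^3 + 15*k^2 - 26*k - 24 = (k + 4)*(k^4 + 5*k^3 + 5*k^2 - 5*k - 6) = (k + 3)*(k + 4)*(k^3 + 2*k^2 - k - 2) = (k + 1)*(k + 3)*(k + 4)*(k^2 + k - 2) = (k - 1)*(k + 1)*(k + 3)*(k + 4)*(k + 2)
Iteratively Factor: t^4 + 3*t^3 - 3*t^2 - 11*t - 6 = (t + 3)*(t^3 - 3*t - 2) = (t + 1)*(t + 3)*(t^2 - t - 2) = (t + 1)^2*(t + 3)*(t - 2)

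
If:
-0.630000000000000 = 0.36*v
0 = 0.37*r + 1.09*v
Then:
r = 5.16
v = -1.75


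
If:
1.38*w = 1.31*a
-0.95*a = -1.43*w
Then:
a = 0.00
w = 0.00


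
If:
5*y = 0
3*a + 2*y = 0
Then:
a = 0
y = 0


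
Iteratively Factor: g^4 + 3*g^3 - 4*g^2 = (g)*(g^3 + 3*g^2 - 4*g) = g*(g - 1)*(g^2 + 4*g) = g*(g - 1)*(g + 4)*(g)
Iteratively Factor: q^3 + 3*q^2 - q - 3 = (q - 1)*(q^2 + 4*q + 3) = (q - 1)*(q + 3)*(q + 1)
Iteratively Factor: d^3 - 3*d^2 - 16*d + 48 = (d - 4)*(d^2 + d - 12) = (d - 4)*(d + 4)*(d - 3)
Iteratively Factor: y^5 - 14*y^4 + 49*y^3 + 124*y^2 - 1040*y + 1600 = (y + 4)*(y^4 - 18*y^3 + 121*y^2 - 360*y + 400) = (y - 4)*(y + 4)*(y^3 - 14*y^2 + 65*y - 100) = (y - 4)^2*(y + 4)*(y^2 - 10*y + 25) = (y - 5)*(y - 4)^2*(y + 4)*(y - 5)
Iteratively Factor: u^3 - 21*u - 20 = (u - 5)*(u^2 + 5*u + 4) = (u - 5)*(u + 4)*(u + 1)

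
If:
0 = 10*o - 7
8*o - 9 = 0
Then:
No Solution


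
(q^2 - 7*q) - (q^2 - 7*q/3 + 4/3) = -14*q/3 - 4/3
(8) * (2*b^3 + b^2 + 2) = 16*b^3 + 8*b^2 + 16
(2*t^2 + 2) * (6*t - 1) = 12*t^3 - 2*t^2 + 12*t - 2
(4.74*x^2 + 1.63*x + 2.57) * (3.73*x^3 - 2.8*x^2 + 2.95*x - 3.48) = 17.6802*x^5 - 7.1921*x^4 + 19.0051*x^3 - 18.8827*x^2 + 1.9091*x - 8.9436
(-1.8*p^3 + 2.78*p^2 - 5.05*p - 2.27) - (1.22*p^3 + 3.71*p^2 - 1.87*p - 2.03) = -3.02*p^3 - 0.93*p^2 - 3.18*p - 0.24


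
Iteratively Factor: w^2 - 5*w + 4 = (w - 4)*(w - 1)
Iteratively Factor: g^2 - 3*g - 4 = (g + 1)*(g - 4)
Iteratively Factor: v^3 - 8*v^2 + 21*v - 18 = (v - 3)*(v^2 - 5*v + 6) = (v - 3)*(v - 2)*(v - 3)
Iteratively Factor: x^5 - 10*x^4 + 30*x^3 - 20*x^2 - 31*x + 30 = (x - 5)*(x^4 - 5*x^3 + 5*x^2 + 5*x - 6) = (x - 5)*(x - 2)*(x^3 - 3*x^2 - x + 3) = (x - 5)*(x - 2)*(x + 1)*(x^2 - 4*x + 3) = (x - 5)*(x - 3)*(x - 2)*(x + 1)*(x - 1)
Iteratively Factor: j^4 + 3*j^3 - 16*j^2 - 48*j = (j - 4)*(j^3 + 7*j^2 + 12*j) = (j - 4)*(j + 3)*(j^2 + 4*j) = (j - 4)*(j + 3)*(j + 4)*(j)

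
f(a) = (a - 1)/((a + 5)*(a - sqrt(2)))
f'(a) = -(a - 1)/((a + 5)*(a - sqrt(2))^2) - (a - 1)/((a + 5)^2*(a - sqrt(2))) + 1/((a + 5)*(a - sqrt(2))) = ((1 - a)*(a + 5) + (1 - a)*(a - sqrt(2)) + (a + 5)*(a - sqrt(2)))/((a + 5)^2*(a - sqrt(2))^2)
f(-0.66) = 0.18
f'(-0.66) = -0.06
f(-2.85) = 0.42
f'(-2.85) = -0.21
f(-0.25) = 0.16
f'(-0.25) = -0.06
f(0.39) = 0.11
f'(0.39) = -0.09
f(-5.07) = -13.37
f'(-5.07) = -190.90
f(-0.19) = 0.15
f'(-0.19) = -0.07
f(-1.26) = 0.23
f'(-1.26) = -0.08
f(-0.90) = 0.20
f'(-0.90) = -0.07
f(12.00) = 0.06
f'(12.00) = 0.00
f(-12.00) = -0.14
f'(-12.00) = -0.02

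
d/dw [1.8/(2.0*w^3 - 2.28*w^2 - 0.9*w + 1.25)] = (-10.8*w^2 + 8.208*w + 1.62)/(2.0*w^3 - 2.28*w^2 - 0.9*w + 1.25)^2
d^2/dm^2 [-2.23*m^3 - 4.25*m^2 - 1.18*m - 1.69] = -13.38*m - 8.5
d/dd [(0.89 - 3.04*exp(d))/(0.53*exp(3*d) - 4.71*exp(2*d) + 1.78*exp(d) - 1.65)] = (3.2224*exp(3*d) - 15.7335*exp(2*d) + 8.3838*exp(d) + 3.4318)*exp(d)/(0.2809*exp(6*d) - 4.9926*exp(5*d) + 24.0709*exp(4*d) - 18.5166*exp(3*d) + 18.7114*exp(2*d) - 5.874*exp(d) + 2.7225)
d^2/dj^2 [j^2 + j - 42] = 2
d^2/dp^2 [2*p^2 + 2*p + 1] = 4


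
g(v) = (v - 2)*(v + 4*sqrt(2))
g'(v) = 2*v - 2 + 4*sqrt(2)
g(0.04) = -11.17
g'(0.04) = 3.74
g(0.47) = -9.37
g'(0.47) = 4.60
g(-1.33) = -14.41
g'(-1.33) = 1.00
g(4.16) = 21.20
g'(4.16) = 11.98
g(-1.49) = -14.54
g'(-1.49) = 0.68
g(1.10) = -6.08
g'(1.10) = 5.86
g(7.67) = 75.56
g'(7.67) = 19.00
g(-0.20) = -12.01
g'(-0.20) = 3.26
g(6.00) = 46.63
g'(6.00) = 15.66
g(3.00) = 8.66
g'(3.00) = 9.66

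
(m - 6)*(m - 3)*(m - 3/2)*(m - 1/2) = m^4 - 11*m^3 + 147*m^2/4 - 171*m/4 + 27/2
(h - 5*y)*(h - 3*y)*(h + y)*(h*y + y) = h^4*y - 7*h^3*y^2 + h^3*y + 7*h^2*y^3 - 7*h^2*y^2 + 15*h*y^4 + 7*h*y^3 + 15*y^4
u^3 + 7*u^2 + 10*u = u*(u + 2)*(u + 5)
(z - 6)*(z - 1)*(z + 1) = z^3 - 6*z^2 - z + 6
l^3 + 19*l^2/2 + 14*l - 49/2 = (l - 1)*(l + 7/2)*(l + 7)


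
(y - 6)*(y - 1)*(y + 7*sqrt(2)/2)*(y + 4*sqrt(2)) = y^4 - 7*y^3 + 15*sqrt(2)*y^3/2 - 105*sqrt(2)*y^2/2 + 34*y^2 - 196*y + 45*sqrt(2)*y + 168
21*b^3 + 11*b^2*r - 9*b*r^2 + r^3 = (-7*b + r)*(-3*b + r)*(b + r)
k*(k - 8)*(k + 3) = k^3 - 5*k^2 - 24*k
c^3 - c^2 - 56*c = c*(c - 8)*(c + 7)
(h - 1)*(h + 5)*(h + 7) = h^3 + 11*h^2 + 23*h - 35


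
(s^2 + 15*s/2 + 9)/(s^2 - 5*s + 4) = (s^2 + 15*s/2 + 9)/(s^2 - 5*s + 4)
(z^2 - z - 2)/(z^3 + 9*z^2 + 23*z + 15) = (z - 2)/(z^2 + 8*z + 15)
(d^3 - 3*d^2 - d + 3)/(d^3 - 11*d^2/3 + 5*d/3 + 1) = 3*(d + 1)/(3*d + 1)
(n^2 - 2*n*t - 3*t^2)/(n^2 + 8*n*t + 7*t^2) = (n - 3*t)/(n + 7*t)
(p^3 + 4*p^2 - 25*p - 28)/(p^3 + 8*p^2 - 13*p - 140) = (p + 1)/(p + 5)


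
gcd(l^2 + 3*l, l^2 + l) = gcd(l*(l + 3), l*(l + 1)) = l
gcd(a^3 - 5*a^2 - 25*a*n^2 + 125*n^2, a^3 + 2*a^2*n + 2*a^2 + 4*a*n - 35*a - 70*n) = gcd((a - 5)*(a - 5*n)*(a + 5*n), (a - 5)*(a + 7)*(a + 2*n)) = a - 5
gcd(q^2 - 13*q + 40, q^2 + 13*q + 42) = 1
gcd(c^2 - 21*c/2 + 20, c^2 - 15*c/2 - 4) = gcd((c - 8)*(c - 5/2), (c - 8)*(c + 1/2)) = c - 8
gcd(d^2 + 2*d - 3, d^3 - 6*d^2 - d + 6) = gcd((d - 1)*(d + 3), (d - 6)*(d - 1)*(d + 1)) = d - 1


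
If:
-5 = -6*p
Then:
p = 5/6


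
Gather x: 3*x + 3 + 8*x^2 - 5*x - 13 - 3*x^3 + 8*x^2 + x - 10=-3*x^3 + 16*x^2 - x - 20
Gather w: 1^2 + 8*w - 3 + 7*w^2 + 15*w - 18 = 7*w^2 + 23*w - 20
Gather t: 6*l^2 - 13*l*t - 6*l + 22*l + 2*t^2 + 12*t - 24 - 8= 6*l^2 + 16*l + 2*t^2 + t*(12 - 13*l) - 32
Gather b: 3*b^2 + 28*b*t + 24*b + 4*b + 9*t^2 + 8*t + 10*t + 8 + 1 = 3*b^2 + b*(28*t + 28) + 9*t^2 + 18*t + 9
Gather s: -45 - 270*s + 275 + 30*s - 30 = 200 - 240*s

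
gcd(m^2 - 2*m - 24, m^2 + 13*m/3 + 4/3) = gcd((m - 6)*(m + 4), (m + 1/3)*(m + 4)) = m + 4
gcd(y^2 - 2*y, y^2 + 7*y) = y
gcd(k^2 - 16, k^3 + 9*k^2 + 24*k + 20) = 1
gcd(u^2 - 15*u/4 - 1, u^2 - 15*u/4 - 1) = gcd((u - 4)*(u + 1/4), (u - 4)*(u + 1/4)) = u^2 - 15*u/4 - 1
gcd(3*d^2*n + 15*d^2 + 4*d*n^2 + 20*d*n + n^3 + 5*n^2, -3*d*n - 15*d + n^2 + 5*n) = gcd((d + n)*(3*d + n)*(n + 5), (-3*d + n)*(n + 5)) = n + 5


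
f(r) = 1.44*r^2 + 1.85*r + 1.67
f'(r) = 2.88*r + 1.85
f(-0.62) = 1.08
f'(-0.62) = 0.06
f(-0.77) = 1.10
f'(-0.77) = -0.37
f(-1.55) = 2.26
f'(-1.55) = -2.61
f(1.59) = 8.25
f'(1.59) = 6.43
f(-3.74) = 14.89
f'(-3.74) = -8.92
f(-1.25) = 1.61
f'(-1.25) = -1.75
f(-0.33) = 1.22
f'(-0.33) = 0.90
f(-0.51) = 1.10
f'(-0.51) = 0.38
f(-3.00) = 9.08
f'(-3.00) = -6.79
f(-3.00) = 9.08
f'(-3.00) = -6.79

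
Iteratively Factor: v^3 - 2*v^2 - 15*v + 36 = (v - 3)*(v^2 + v - 12) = (v - 3)*(v + 4)*(v - 3)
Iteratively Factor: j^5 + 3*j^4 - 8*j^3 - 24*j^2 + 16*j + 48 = (j + 3)*(j^4 - 8*j^2 + 16) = (j + 2)*(j + 3)*(j^3 - 2*j^2 - 4*j + 8) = (j - 2)*(j + 2)*(j + 3)*(j^2 - 4) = (j - 2)^2*(j + 2)*(j + 3)*(j + 2)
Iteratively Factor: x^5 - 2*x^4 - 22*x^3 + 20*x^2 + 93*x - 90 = (x - 2)*(x^4 - 22*x^2 - 24*x + 45) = (x - 5)*(x - 2)*(x^3 + 5*x^2 + 3*x - 9) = (x - 5)*(x - 2)*(x + 3)*(x^2 + 2*x - 3) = (x - 5)*(x - 2)*(x + 3)^2*(x - 1)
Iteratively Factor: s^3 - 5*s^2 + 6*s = (s - 3)*(s^2 - 2*s) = (s - 3)*(s - 2)*(s)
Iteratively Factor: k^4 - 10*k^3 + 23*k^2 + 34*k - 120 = (k + 2)*(k^3 - 12*k^2 + 47*k - 60) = (k - 5)*(k + 2)*(k^2 - 7*k + 12) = (k - 5)*(k - 3)*(k + 2)*(k - 4)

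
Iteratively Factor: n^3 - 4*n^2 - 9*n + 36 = (n - 3)*(n^2 - n - 12) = (n - 3)*(n + 3)*(n - 4)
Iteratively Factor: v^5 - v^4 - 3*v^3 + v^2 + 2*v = (v + 1)*(v^4 - 2*v^3 - v^2 + 2*v) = v*(v + 1)*(v^3 - 2*v^2 - v + 2) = v*(v - 2)*(v + 1)*(v^2 - 1) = v*(v - 2)*(v + 1)^2*(v - 1)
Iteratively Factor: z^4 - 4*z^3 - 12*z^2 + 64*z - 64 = (z - 2)*(z^3 - 2*z^2 - 16*z + 32) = (z - 4)*(z - 2)*(z^2 + 2*z - 8) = (z - 4)*(z - 2)*(z + 4)*(z - 2)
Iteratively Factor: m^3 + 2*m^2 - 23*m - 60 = (m + 4)*(m^2 - 2*m - 15) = (m - 5)*(m + 4)*(m + 3)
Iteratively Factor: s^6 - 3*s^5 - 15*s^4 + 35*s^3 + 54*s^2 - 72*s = (s)*(s^5 - 3*s^4 - 15*s^3 + 35*s^2 + 54*s - 72) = s*(s - 3)*(s^4 - 15*s^2 - 10*s + 24) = s*(s - 3)*(s + 2)*(s^3 - 2*s^2 - 11*s + 12) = s*(s - 3)*(s + 2)*(s + 3)*(s^2 - 5*s + 4) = s*(s - 3)*(s - 1)*(s + 2)*(s + 3)*(s - 4)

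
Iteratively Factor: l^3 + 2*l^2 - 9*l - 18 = (l - 3)*(l^2 + 5*l + 6) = (l - 3)*(l + 2)*(l + 3)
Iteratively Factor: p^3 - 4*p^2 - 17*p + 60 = (p - 5)*(p^2 + p - 12) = (p - 5)*(p - 3)*(p + 4)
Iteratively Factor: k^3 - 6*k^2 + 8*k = (k - 2)*(k^2 - 4*k) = (k - 4)*(k - 2)*(k)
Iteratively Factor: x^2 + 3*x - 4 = (x + 4)*(x - 1)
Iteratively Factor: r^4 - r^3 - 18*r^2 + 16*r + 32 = (r - 2)*(r^3 + r^2 - 16*r - 16) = (r - 4)*(r - 2)*(r^2 + 5*r + 4) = (r - 4)*(r - 2)*(r + 4)*(r + 1)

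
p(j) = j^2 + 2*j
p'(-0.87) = 0.26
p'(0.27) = 2.54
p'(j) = 2*j + 2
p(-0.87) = -0.98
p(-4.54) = 11.53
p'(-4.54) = -7.08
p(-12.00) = 120.00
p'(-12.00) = -22.00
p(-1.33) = -0.89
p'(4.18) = 10.36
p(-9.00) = 63.00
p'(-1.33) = -0.66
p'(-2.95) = -3.90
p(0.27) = 0.61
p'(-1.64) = -1.28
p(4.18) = 25.83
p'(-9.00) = -16.00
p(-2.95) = 2.80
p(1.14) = 3.58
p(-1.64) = -0.59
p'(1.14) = 4.28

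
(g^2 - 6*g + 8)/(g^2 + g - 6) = (g - 4)/(g + 3)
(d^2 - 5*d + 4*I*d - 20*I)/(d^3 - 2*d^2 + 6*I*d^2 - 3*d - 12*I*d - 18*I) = (d^2 + d*(-5 + 4*I) - 20*I)/(d^3 + d^2*(-2 + 6*I) + d*(-3 - 12*I) - 18*I)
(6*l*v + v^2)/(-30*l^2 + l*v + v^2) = v/(-5*l + v)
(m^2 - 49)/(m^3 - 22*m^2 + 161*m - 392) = (m + 7)/(m^2 - 15*m + 56)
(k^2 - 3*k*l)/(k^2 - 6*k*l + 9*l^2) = k/(k - 3*l)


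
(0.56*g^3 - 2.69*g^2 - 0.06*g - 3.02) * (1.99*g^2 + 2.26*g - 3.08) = 1.1144*g^5 - 4.0875*g^4 - 7.9236*g^3 + 2.1398*g^2 - 6.6404*g + 9.3016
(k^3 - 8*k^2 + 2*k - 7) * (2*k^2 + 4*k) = 2*k^5 - 12*k^4 - 28*k^3 - 6*k^2 - 28*k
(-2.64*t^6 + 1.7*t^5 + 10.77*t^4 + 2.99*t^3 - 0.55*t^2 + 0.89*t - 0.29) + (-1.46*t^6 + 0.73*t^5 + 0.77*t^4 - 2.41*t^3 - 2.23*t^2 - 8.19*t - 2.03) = -4.1*t^6 + 2.43*t^5 + 11.54*t^4 + 0.58*t^3 - 2.78*t^2 - 7.3*t - 2.32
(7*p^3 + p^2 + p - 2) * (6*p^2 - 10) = 42*p^5 + 6*p^4 - 64*p^3 - 22*p^2 - 10*p + 20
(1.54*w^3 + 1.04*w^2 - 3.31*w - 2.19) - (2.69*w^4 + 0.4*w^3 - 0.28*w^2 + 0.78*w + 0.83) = -2.69*w^4 + 1.14*w^3 + 1.32*w^2 - 4.09*w - 3.02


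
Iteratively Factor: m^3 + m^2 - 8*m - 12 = (m - 3)*(m^2 + 4*m + 4) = (m - 3)*(m + 2)*(m + 2)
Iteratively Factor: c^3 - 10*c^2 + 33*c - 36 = (c - 3)*(c^2 - 7*c + 12) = (c - 4)*(c - 3)*(c - 3)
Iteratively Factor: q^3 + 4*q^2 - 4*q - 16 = (q + 2)*(q^2 + 2*q - 8) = (q - 2)*(q + 2)*(q + 4)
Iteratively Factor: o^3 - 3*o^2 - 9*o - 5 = (o + 1)*(o^2 - 4*o - 5) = (o - 5)*(o + 1)*(o + 1)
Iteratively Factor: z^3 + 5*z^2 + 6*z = (z + 3)*(z^2 + 2*z) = z*(z + 3)*(z + 2)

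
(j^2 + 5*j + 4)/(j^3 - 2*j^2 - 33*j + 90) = (j^2 + 5*j + 4)/(j^3 - 2*j^2 - 33*j + 90)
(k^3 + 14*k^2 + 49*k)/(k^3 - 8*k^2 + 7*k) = (k^2 + 14*k + 49)/(k^2 - 8*k + 7)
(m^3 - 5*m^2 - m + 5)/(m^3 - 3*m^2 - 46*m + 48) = (m^2 - 4*m - 5)/(m^2 - 2*m - 48)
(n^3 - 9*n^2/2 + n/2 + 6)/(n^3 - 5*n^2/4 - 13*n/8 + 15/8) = 4*(n^2 - 3*n - 4)/(4*n^2 + n - 5)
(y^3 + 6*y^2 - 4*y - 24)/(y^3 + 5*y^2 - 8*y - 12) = (y + 2)/(y + 1)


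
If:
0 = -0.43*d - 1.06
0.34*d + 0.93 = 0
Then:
No Solution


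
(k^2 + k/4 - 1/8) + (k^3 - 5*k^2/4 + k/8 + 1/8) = k^3 - k^2/4 + 3*k/8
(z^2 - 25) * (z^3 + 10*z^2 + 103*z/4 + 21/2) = z^5 + 10*z^4 + 3*z^3/4 - 479*z^2/2 - 2575*z/4 - 525/2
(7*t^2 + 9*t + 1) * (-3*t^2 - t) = -21*t^4 - 34*t^3 - 12*t^2 - t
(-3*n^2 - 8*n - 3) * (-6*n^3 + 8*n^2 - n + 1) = 18*n^5 + 24*n^4 - 43*n^3 - 19*n^2 - 5*n - 3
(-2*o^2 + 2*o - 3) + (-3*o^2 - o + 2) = -5*o^2 + o - 1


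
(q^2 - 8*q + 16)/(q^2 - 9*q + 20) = (q - 4)/(q - 5)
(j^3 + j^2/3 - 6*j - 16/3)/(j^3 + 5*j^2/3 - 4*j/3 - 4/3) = (3*j^2 - 5*j - 8)/(3*j^2 - j - 2)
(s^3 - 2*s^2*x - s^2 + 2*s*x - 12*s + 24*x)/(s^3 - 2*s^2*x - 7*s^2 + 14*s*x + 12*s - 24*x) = (s + 3)/(s - 3)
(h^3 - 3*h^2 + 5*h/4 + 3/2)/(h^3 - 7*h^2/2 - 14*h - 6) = (h^2 - 7*h/2 + 3)/(h^2 - 4*h - 12)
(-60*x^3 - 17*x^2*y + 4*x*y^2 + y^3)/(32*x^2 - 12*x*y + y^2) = (-15*x^2 - 8*x*y - y^2)/(8*x - y)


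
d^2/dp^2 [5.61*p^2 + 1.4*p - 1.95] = 11.2200000000000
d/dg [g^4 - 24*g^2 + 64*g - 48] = 4*g^3 - 48*g + 64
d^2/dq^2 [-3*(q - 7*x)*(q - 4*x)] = -6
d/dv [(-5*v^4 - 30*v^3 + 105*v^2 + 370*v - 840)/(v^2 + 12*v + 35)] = 10*(-v^3 - 7*v^2 + 5*v + 47)/(v^2 + 10*v + 25)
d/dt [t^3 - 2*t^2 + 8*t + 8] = 3*t^2 - 4*t + 8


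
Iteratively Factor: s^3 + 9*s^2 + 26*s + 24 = (s + 4)*(s^2 + 5*s + 6) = (s + 2)*(s + 4)*(s + 3)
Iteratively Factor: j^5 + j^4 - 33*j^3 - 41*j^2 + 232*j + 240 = (j - 5)*(j^4 + 6*j^3 - 3*j^2 - 56*j - 48) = (j - 5)*(j - 3)*(j^3 + 9*j^2 + 24*j + 16) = (j - 5)*(j - 3)*(j + 4)*(j^2 + 5*j + 4) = (j - 5)*(j - 3)*(j + 4)^2*(j + 1)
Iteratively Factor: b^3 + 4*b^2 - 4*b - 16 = (b + 4)*(b^2 - 4) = (b + 2)*(b + 4)*(b - 2)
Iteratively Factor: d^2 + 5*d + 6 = (d + 3)*(d + 2)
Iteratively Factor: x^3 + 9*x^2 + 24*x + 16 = (x + 4)*(x^2 + 5*x + 4) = (x + 4)^2*(x + 1)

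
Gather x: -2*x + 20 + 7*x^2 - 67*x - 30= 7*x^2 - 69*x - 10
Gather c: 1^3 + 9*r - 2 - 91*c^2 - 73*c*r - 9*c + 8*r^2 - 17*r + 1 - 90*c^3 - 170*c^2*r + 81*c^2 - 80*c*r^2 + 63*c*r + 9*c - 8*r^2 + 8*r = -90*c^3 + c^2*(-170*r - 10) + c*(-80*r^2 - 10*r)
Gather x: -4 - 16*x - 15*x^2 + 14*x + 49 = -15*x^2 - 2*x + 45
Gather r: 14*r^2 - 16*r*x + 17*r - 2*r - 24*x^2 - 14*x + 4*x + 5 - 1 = 14*r^2 + r*(15 - 16*x) - 24*x^2 - 10*x + 4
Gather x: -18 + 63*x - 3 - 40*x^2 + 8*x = -40*x^2 + 71*x - 21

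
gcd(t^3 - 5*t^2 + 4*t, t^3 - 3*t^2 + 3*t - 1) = t - 1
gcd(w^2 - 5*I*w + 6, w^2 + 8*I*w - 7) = w + I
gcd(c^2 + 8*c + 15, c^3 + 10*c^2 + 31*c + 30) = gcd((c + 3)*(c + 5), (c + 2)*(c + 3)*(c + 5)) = c^2 + 8*c + 15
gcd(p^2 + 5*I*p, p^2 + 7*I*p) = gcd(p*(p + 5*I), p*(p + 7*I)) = p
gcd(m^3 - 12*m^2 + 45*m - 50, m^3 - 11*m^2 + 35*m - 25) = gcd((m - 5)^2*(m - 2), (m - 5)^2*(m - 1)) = m^2 - 10*m + 25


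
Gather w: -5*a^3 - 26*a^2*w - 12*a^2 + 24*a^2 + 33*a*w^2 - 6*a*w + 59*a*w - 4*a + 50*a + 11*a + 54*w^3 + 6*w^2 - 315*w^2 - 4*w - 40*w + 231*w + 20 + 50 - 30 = -5*a^3 + 12*a^2 + 57*a + 54*w^3 + w^2*(33*a - 309) + w*(-26*a^2 + 53*a + 187) + 40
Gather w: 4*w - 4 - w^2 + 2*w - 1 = -w^2 + 6*w - 5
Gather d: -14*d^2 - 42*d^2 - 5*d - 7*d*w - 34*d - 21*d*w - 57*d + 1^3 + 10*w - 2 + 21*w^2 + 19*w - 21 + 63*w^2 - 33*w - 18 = -56*d^2 + d*(-28*w - 96) + 84*w^2 - 4*w - 40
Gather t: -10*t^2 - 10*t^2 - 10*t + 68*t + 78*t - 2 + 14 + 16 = -20*t^2 + 136*t + 28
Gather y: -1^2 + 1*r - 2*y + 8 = r - 2*y + 7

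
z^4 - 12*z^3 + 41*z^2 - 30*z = z*(z - 6)*(z - 5)*(z - 1)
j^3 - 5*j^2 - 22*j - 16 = (j - 8)*(j + 1)*(j + 2)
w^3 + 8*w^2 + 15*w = w*(w + 3)*(w + 5)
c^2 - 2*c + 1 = (c - 1)^2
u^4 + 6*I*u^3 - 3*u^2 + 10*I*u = u*(u - I)*(u + 2*I)*(u + 5*I)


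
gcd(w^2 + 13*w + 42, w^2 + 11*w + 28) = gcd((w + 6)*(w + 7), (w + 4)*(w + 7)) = w + 7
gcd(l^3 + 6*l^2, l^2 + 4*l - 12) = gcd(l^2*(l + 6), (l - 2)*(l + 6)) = l + 6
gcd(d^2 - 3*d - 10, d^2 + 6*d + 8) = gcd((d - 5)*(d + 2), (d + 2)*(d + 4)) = d + 2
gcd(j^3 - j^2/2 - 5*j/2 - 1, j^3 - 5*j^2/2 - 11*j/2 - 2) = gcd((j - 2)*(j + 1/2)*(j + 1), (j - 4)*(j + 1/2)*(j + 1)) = j^2 + 3*j/2 + 1/2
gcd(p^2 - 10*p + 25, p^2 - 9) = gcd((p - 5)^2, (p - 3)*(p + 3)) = 1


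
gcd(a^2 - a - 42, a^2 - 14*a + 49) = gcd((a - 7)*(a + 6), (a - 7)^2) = a - 7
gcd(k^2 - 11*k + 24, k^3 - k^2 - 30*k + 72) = k - 3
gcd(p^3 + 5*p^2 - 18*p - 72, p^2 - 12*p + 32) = p - 4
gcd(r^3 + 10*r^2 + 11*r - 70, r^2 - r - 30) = r + 5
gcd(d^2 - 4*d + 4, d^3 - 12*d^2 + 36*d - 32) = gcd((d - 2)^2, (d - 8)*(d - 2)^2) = d^2 - 4*d + 4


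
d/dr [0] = 0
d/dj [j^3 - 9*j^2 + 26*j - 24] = 3*j^2 - 18*j + 26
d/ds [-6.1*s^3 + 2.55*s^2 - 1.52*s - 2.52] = -18.3*s^2 + 5.1*s - 1.52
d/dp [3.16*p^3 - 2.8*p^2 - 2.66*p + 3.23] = 9.48*p^2 - 5.6*p - 2.66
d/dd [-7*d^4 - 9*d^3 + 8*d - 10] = -28*d^3 - 27*d^2 + 8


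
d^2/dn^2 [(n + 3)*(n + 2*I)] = 2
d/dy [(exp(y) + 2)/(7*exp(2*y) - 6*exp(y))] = (-7*exp(2*y) - 28*exp(y) + 12)*exp(-y)/(49*exp(2*y) - 84*exp(y) + 36)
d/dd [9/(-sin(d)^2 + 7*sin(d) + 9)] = 9*(2*sin(d) - 7)*cos(d)/(7*sin(d) + cos(d)^2 + 8)^2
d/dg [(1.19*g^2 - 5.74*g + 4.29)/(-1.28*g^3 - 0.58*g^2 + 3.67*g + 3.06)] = (1.5232*g^4 - 14.6944*g^3 + 17.5117*g^2 + 12.2592*g - 33.3087)/(1.6384*g^6 + 1.4848*g^5 - 9.0588*g^4 - 12.0908*g^3 + 9.9193*g^2 + 22.4604*g + 9.3636)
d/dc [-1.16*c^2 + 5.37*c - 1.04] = 5.37 - 2.32*c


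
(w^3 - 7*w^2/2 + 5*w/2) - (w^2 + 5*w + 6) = w^3 - 9*w^2/2 - 5*w/2 - 6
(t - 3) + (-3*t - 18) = -2*t - 21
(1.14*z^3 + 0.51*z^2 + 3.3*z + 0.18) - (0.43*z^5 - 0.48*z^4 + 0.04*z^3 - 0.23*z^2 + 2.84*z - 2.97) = -0.43*z^5 + 0.48*z^4 + 1.1*z^3 + 0.74*z^2 + 0.46*z + 3.15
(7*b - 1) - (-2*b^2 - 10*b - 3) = 2*b^2 + 17*b + 2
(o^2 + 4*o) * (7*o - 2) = 7*o^3 + 26*o^2 - 8*o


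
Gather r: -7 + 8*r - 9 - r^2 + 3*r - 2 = -r^2 + 11*r - 18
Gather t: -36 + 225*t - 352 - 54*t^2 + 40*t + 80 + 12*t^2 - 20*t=-42*t^2 + 245*t - 308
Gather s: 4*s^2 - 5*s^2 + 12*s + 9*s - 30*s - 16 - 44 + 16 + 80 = -s^2 - 9*s + 36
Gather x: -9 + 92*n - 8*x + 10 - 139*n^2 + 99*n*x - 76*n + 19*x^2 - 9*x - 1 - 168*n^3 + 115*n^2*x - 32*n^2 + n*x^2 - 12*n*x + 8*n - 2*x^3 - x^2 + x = -168*n^3 - 171*n^2 + 24*n - 2*x^3 + x^2*(n + 18) + x*(115*n^2 + 87*n - 16)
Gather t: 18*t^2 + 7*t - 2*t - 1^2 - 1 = 18*t^2 + 5*t - 2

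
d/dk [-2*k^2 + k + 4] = 1 - 4*k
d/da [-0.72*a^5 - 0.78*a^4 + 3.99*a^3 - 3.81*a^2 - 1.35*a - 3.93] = -3.6*a^4 - 3.12*a^3 + 11.97*a^2 - 7.62*a - 1.35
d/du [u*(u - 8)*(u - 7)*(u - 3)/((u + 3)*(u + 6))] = (2*u^5 + 9*u^4 - 252*u^3 + 105*u^2 + 3636*u - 3024)/(u^4 + 18*u^3 + 117*u^2 + 324*u + 324)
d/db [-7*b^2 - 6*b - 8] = -14*b - 6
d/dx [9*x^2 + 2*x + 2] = 18*x + 2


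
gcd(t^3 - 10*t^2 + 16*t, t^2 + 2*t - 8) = t - 2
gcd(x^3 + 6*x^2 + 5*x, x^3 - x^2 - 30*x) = x^2 + 5*x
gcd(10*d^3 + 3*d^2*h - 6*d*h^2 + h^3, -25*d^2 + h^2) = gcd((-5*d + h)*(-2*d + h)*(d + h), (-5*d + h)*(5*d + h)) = 5*d - h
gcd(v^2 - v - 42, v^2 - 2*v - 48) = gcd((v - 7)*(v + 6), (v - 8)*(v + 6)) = v + 6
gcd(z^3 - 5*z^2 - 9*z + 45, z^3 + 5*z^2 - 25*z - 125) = z - 5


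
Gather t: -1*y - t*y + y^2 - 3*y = -t*y + y^2 - 4*y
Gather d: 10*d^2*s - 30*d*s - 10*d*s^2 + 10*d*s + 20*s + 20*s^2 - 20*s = 10*d^2*s + d*(-10*s^2 - 20*s) + 20*s^2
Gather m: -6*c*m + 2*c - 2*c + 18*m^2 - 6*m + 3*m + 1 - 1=18*m^2 + m*(-6*c - 3)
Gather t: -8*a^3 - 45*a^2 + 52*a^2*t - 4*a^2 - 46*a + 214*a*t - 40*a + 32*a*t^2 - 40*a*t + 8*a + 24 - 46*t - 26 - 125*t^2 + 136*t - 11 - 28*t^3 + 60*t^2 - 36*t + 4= -8*a^3 - 49*a^2 - 78*a - 28*t^3 + t^2*(32*a - 65) + t*(52*a^2 + 174*a + 54) - 9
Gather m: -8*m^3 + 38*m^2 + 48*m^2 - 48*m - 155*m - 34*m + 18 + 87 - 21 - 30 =-8*m^3 + 86*m^2 - 237*m + 54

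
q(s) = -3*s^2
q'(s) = -6*s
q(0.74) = -1.64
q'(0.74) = -4.44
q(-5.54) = -92.07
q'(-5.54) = 33.24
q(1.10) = -3.63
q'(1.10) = -6.60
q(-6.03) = -109.08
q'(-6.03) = 36.18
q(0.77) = -1.78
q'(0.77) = -4.62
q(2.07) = -12.85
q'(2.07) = -12.42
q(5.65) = -95.77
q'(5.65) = -33.90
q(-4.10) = -50.43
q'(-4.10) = 24.60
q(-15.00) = -675.00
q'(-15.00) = 90.00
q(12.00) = -432.00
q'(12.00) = -72.00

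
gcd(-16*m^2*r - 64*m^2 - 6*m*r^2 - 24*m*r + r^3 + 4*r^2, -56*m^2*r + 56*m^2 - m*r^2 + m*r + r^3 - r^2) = -8*m + r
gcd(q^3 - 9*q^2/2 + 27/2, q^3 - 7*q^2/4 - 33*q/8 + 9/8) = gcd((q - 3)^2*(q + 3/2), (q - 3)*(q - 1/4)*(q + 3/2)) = q^2 - 3*q/2 - 9/2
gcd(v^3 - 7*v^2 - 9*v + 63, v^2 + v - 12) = v - 3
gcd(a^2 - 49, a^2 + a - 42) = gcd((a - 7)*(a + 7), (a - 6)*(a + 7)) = a + 7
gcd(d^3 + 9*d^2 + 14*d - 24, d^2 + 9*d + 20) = d + 4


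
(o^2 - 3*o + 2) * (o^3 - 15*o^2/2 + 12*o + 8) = o^5 - 21*o^4/2 + 73*o^3/2 - 43*o^2 + 16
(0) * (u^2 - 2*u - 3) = 0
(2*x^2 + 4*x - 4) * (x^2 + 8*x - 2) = 2*x^4 + 20*x^3 + 24*x^2 - 40*x + 8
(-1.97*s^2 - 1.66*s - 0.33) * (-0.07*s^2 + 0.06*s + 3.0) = 0.1379*s^4 - 0.00199999999999999*s^3 - 5.9865*s^2 - 4.9998*s - 0.99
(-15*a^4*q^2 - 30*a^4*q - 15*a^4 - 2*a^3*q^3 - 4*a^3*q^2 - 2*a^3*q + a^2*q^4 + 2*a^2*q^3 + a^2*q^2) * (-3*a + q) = 45*a^5*q^2 + 90*a^5*q + 45*a^5 - 9*a^4*q^3 - 18*a^4*q^2 - 9*a^4*q - 5*a^3*q^4 - 10*a^3*q^3 - 5*a^3*q^2 + a^2*q^5 + 2*a^2*q^4 + a^2*q^3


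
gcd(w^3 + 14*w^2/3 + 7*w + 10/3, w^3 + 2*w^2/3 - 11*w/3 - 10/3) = w^2 + 8*w/3 + 5/3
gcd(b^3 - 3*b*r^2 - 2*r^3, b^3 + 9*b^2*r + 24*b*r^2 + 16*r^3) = b + r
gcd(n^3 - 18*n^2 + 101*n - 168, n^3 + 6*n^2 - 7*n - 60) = n - 3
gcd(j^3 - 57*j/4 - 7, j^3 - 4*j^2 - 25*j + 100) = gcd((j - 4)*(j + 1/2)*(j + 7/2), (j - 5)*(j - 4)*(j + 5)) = j - 4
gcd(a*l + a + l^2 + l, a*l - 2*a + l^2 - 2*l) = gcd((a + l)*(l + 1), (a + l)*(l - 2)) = a + l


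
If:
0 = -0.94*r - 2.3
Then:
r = -2.45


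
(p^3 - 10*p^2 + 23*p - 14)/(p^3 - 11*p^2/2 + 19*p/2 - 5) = 2*(p - 7)/(2*p - 5)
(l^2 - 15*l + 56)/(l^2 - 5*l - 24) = (l - 7)/(l + 3)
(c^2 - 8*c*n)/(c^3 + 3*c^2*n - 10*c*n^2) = (c - 8*n)/(c^2 + 3*c*n - 10*n^2)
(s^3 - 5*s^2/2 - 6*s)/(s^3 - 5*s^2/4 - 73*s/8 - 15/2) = 4*s/(4*s + 5)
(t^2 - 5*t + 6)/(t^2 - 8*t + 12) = (t - 3)/(t - 6)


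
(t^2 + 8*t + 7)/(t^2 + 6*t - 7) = (t + 1)/(t - 1)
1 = 1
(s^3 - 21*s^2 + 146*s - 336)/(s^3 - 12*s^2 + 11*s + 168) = (s - 6)/(s + 3)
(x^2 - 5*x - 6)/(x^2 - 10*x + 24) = (x + 1)/(x - 4)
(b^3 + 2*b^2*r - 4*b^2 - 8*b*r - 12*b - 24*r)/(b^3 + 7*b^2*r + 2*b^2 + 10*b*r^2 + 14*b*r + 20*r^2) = (b - 6)/(b + 5*r)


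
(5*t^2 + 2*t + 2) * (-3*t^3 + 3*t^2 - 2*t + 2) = -15*t^5 + 9*t^4 - 10*t^3 + 12*t^2 + 4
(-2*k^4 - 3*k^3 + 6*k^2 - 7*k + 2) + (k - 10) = -2*k^4 - 3*k^3 + 6*k^2 - 6*k - 8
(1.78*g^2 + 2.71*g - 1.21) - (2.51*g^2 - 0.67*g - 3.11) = -0.73*g^2 + 3.38*g + 1.9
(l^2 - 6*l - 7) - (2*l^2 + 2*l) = -l^2 - 8*l - 7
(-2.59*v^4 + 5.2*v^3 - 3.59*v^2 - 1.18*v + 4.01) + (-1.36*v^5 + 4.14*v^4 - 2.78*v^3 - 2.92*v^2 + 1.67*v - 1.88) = -1.36*v^5 + 1.55*v^4 + 2.42*v^3 - 6.51*v^2 + 0.49*v + 2.13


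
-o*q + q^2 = q*(-o + q)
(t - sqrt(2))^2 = t^2 - 2*sqrt(2)*t + 2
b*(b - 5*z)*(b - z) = b^3 - 6*b^2*z + 5*b*z^2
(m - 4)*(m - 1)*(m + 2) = m^3 - 3*m^2 - 6*m + 8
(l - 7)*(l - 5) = l^2 - 12*l + 35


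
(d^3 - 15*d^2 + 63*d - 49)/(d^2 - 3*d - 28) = (d^2 - 8*d + 7)/(d + 4)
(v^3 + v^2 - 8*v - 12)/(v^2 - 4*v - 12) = (v^2 - v - 6)/(v - 6)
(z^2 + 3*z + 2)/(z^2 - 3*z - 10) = (z + 1)/(z - 5)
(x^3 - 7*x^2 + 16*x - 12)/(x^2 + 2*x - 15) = (x^2 - 4*x + 4)/(x + 5)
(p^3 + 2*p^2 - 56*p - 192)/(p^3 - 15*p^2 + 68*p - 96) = (p^2 + 10*p + 24)/(p^2 - 7*p + 12)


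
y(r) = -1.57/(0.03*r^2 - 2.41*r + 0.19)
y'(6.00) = -0.02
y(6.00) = 0.12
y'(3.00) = -0.08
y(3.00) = 0.23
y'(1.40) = -0.37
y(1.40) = 0.50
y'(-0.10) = -20.39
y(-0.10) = -3.64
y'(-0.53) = -1.76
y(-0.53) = -1.06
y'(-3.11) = -0.06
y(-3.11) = -0.20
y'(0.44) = -5.01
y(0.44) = 1.82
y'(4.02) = -0.04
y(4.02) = 0.17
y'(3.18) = -0.07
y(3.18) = 0.22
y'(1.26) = -0.47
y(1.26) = 0.56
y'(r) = -1.57*(2.41 - 0.06*r)/(0.03*r^2 - 2.41*r + 0.19)^2 = (0.0942*r - 3.7837)/(0.03*r^2 - 2.41*r + 0.19)^2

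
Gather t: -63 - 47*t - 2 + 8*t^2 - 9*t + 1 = 8*t^2 - 56*t - 64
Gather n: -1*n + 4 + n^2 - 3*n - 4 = n^2 - 4*n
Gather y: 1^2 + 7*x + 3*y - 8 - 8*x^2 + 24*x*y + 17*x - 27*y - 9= -8*x^2 + 24*x + y*(24*x - 24) - 16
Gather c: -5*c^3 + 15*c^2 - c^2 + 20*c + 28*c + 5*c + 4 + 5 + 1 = -5*c^3 + 14*c^2 + 53*c + 10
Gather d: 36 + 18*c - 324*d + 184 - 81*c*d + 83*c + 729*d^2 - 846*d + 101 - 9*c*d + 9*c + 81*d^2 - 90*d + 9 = 110*c + 810*d^2 + d*(-90*c - 1260) + 330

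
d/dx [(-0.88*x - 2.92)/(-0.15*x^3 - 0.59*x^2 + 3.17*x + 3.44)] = (-0.264*x^3 - 1.8332*x^2 - 3.4456*x + 6.2292)/(0.0225*x^6 + 0.177*x^5 - 0.6029*x^4 - 4.7726*x^3 + 5.9897*x^2 + 21.8096*x + 11.8336)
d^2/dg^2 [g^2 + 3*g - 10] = 2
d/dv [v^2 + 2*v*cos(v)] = -2*v*sin(v) + 2*v + 2*cos(v)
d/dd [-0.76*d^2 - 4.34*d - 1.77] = -1.52*d - 4.34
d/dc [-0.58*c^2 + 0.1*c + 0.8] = 0.1 - 1.16*c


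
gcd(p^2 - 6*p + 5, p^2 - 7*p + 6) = p - 1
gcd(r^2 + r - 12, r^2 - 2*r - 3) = r - 3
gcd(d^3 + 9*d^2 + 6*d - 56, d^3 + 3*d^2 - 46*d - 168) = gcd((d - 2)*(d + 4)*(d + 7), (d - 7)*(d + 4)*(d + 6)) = d + 4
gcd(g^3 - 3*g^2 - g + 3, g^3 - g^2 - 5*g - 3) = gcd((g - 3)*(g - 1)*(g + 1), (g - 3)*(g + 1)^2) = g^2 - 2*g - 3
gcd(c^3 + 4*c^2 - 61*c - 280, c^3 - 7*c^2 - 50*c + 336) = c^2 - c - 56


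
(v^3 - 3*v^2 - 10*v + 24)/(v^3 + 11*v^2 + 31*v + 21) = (v^2 - 6*v + 8)/(v^2 + 8*v + 7)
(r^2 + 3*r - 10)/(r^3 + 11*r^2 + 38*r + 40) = (r - 2)/(r^2 + 6*r + 8)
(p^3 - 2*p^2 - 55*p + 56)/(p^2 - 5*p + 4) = (p^2 - p - 56)/(p - 4)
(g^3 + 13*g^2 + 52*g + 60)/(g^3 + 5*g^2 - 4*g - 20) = (g + 6)/(g - 2)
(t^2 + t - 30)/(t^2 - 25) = (t + 6)/(t + 5)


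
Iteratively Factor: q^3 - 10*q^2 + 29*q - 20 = (q - 5)*(q^2 - 5*q + 4) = (q - 5)*(q - 1)*(q - 4)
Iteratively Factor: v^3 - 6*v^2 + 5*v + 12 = (v - 3)*(v^2 - 3*v - 4) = (v - 3)*(v + 1)*(v - 4)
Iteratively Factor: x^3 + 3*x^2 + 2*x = (x + 1)*(x^2 + 2*x) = (x + 1)*(x + 2)*(x)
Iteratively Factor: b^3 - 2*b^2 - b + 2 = (b - 1)*(b^2 - b - 2) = (b - 2)*(b - 1)*(b + 1)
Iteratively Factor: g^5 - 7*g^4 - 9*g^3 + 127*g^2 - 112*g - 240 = (g + 1)*(g^4 - 8*g^3 - g^2 + 128*g - 240) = (g + 1)*(g + 4)*(g^3 - 12*g^2 + 47*g - 60) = (g - 4)*(g + 1)*(g + 4)*(g^2 - 8*g + 15) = (g - 5)*(g - 4)*(g + 1)*(g + 4)*(g - 3)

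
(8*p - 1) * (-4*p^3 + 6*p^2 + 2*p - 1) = -32*p^4 + 52*p^3 + 10*p^2 - 10*p + 1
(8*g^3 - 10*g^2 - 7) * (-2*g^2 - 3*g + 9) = -16*g^5 - 4*g^4 + 102*g^3 - 76*g^2 + 21*g - 63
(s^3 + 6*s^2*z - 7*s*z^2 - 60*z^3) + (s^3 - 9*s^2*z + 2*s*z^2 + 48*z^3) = 2*s^3 - 3*s^2*z - 5*s*z^2 - 12*z^3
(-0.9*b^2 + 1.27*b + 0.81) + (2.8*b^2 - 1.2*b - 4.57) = 1.9*b^2 + 0.0700000000000001*b - 3.76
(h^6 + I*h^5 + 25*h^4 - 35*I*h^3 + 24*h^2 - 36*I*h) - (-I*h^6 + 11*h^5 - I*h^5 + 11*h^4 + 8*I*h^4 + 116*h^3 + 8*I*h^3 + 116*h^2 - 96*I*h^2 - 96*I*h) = h^6 + I*h^6 - 11*h^5 + 2*I*h^5 + 14*h^4 - 8*I*h^4 - 116*h^3 - 43*I*h^3 - 92*h^2 + 96*I*h^2 + 60*I*h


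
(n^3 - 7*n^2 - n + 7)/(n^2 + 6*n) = (n^3 - 7*n^2 - n + 7)/(n*(n + 6))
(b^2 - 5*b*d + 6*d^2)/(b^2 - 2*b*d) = (b - 3*d)/b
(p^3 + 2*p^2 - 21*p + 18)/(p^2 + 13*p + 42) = (p^2 - 4*p + 3)/(p + 7)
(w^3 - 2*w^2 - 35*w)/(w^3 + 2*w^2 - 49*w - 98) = w*(w + 5)/(w^2 + 9*w + 14)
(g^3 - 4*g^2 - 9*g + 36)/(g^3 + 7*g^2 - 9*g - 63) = (g - 4)/(g + 7)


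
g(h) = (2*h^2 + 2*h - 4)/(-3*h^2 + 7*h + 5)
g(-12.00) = -0.51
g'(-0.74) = 15.62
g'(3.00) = 206.00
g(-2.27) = -0.07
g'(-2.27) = 0.22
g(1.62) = 0.53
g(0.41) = -0.39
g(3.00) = -20.00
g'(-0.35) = 8.79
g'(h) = (4*h + 2)/(-3*h^2 + 7*h + 5) + (6*h - 7)*(2*h^2 + 2*h - 4)/(-3*h^2 + 7*h + 5)^2 = 2*(10*h^2 - 2*h + 19)/(9*h^4 - 42*h^3 + 19*h^2 + 70*h + 25)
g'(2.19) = 3.55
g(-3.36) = -0.23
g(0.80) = -0.13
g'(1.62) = 1.17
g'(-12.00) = 0.01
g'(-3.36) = 0.10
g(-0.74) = 2.41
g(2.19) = 1.68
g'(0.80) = 0.63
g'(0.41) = 0.73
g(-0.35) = -2.04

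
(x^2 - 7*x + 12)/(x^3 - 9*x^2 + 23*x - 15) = (x - 4)/(x^2 - 6*x + 5)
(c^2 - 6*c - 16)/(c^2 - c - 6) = (c - 8)/(c - 3)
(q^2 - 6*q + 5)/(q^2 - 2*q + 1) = (q - 5)/(q - 1)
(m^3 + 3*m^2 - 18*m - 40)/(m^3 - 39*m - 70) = (m - 4)/(m - 7)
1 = 1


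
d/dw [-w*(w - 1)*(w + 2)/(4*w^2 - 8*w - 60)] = (-w^4 + 4*w^3 + 45*w^2 + 30*w - 30)/(4*(w^4 - 4*w^3 - 26*w^2 + 60*w + 225))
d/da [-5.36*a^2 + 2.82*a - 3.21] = 2.82 - 10.72*a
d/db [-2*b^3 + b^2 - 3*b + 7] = -6*b^2 + 2*b - 3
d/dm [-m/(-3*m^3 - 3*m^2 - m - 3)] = (3*m^3 + 3*m^2 - m*(9*m^2 + 6*m + 1) + m + 3)/(3*m^3 + 3*m^2 + m + 3)^2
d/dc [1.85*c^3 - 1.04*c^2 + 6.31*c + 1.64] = 5.55*c^2 - 2.08*c + 6.31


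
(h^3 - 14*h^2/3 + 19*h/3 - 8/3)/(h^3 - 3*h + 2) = (h - 8/3)/(h + 2)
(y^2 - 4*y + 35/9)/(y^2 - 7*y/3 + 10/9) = (3*y - 7)/(3*y - 2)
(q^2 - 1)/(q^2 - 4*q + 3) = (q + 1)/(q - 3)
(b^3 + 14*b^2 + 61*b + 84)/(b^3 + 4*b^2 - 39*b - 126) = (b + 4)/(b - 6)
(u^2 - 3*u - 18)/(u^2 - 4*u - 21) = (u - 6)/(u - 7)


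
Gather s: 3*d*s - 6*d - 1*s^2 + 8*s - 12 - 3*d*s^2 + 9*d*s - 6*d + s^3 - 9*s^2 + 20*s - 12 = -12*d + s^3 + s^2*(-3*d - 10) + s*(12*d + 28) - 24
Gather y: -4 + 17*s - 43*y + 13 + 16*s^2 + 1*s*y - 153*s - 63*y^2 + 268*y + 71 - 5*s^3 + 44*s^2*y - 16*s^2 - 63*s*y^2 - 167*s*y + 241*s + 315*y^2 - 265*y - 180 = -5*s^3 + 105*s + y^2*(252 - 63*s) + y*(44*s^2 - 166*s - 40) - 100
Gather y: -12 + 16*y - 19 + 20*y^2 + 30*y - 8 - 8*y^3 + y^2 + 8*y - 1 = -8*y^3 + 21*y^2 + 54*y - 40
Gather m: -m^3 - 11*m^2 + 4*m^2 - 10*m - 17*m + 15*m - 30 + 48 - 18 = -m^3 - 7*m^2 - 12*m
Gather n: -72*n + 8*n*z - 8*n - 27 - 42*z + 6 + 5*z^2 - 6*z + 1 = n*(8*z - 80) + 5*z^2 - 48*z - 20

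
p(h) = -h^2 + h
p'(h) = 1 - 2*h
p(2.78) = -4.95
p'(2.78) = -4.56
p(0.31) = 0.21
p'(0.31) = 0.38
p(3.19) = -6.99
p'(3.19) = -5.38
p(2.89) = -5.46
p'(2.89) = -4.78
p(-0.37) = -0.51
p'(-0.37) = 1.74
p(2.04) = -2.12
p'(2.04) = -3.08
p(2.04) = -2.12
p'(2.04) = -3.08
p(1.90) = -1.71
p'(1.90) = -2.80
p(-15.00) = -240.00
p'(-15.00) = 31.00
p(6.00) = -30.00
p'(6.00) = -11.00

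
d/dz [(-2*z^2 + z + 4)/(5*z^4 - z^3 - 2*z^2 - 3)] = (z*(-20*z^2 + 3*z + 4)*(-2*z^2 + z + 4) + (4*z - 1)*(-5*z^4 + z^3 + 2*z^2 + 3))/(-5*z^4 + z^3 + 2*z^2 + 3)^2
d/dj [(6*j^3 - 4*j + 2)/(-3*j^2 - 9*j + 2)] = 2*(-9*j^4 - 54*j^3 + 12*j^2 + 6*j + 5)/(9*j^4 + 54*j^3 + 69*j^2 - 36*j + 4)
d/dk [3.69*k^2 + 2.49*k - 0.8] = 7.38*k + 2.49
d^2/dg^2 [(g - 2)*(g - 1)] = 2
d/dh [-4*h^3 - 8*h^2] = 4*h*(-3*h - 4)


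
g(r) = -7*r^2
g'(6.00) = -84.00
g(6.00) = -252.00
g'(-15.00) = 210.00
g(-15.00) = -1575.00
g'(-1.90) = 26.60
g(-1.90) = -25.27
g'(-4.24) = 59.36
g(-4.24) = -125.84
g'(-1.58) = 22.12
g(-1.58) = -17.47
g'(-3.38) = 47.32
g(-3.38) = -79.97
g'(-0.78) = 10.92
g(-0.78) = -4.26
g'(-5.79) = 81.06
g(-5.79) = -234.67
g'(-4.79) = 67.06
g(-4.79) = -160.61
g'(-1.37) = 19.18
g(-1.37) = -13.14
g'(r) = -14*r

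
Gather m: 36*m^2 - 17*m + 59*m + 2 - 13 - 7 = 36*m^2 + 42*m - 18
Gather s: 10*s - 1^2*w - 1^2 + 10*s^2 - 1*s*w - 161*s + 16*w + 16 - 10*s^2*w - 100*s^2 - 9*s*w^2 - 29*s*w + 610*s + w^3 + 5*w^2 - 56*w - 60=s^2*(-10*w - 90) + s*(-9*w^2 - 30*w + 459) + w^3 + 5*w^2 - 41*w - 45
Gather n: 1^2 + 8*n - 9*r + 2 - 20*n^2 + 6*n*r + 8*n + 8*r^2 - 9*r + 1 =-20*n^2 + n*(6*r + 16) + 8*r^2 - 18*r + 4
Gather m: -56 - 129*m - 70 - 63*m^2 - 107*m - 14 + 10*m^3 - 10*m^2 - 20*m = 10*m^3 - 73*m^2 - 256*m - 140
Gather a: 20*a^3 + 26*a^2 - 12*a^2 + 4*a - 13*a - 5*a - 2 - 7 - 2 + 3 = 20*a^3 + 14*a^2 - 14*a - 8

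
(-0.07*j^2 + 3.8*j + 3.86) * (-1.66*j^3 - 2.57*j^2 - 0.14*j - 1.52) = 0.1162*j^5 - 6.1281*j^4 - 16.1638*j^3 - 10.3458*j^2 - 6.3164*j - 5.8672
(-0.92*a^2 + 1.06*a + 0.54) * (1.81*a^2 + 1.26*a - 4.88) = -1.6652*a^4 + 0.7594*a^3 + 6.8026*a^2 - 4.4924*a - 2.6352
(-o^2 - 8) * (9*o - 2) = -9*o^3 + 2*o^2 - 72*o + 16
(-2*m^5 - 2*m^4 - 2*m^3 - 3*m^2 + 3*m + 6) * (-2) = 4*m^5 + 4*m^4 + 4*m^3 + 6*m^2 - 6*m - 12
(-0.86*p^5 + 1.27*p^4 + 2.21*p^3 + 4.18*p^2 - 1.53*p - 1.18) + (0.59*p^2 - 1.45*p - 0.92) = -0.86*p^5 + 1.27*p^4 + 2.21*p^3 + 4.77*p^2 - 2.98*p - 2.1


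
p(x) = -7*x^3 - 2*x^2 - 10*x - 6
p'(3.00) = -211.00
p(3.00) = -243.00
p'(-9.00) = -1675.00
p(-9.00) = 5025.00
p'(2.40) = -140.56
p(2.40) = -138.29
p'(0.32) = -13.43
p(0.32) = -9.63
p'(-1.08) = -30.17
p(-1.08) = 11.29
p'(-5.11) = -537.91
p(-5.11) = 926.91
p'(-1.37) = -43.93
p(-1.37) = 21.95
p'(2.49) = -150.16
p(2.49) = -151.37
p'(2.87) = -194.45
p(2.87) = -216.65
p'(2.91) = -199.47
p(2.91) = -224.53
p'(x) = -21*x^2 - 4*x - 10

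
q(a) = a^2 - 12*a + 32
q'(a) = 2*a - 12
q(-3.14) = 79.54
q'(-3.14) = -18.28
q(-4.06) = 97.20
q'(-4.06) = -20.12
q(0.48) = 26.47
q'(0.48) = -11.04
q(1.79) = 13.72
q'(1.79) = -8.42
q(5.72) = -3.92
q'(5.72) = -0.56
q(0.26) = 28.95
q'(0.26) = -11.48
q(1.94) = 12.48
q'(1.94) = -8.12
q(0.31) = 28.38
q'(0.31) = -11.38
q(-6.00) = 140.00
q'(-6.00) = -24.00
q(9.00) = 5.00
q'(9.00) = 6.00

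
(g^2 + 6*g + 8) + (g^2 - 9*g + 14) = 2*g^2 - 3*g + 22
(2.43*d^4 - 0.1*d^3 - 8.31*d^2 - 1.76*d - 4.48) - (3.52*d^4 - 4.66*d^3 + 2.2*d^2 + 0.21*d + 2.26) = -1.09*d^4 + 4.56*d^3 - 10.51*d^2 - 1.97*d - 6.74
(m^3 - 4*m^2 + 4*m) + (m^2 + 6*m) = m^3 - 3*m^2 + 10*m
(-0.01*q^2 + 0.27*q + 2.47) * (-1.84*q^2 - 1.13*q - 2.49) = 0.0184*q^4 - 0.4855*q^3 - 4.825*q^2 - 3.4634*q - 6.1503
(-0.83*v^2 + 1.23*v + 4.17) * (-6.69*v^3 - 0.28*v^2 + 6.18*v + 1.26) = 5.5527*v^5 - 7.9963*v^4 - 33.3711*v^3 + 5.388*v^2 + 27.3204*v + 5.2542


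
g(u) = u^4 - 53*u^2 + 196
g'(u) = 4*u^3 - 106*u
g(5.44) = -496.68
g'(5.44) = 67.32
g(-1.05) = 138.78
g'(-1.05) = 106.67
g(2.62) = -120.69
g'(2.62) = -205.78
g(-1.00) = 144.00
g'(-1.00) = 102.00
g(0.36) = 189.15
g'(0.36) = -37.97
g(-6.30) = -332.27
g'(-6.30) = -332.39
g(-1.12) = 131.09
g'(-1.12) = 113.10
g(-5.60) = -482.63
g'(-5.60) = -108.86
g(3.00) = -200.00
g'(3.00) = -210.00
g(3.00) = -200.00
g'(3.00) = -210.00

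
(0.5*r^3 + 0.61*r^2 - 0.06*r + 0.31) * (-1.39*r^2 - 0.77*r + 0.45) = -0.695*r^5 - 1.2329*r^4 - 0.1613*r^3 - 0.1102*r^2 - 0.2657*r + 0.1395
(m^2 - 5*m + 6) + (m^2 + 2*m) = 2*m^2 - 3*m + 6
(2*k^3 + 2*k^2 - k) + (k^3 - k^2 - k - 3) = 3*k^3 + k^2 - 2*k - 3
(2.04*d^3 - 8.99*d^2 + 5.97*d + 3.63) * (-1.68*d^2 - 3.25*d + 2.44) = -3.4272*d^5 + 8.4732*d^4 + 24.1655*d^3 - 47.4365*d^2 + 2.7693*d + 8.8572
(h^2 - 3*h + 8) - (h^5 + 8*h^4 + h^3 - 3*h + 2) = -h^5 - 8*h^4 - h^3 + h^2 + 6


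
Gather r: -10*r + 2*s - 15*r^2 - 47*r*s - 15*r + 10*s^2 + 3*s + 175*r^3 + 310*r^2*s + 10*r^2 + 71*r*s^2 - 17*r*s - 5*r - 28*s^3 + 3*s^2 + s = 175*r^3 + r^2*(310*s - 5) + r*(71*s^2 - 64*s - 30) - 28*s^3 + 13*s^2 + 6*s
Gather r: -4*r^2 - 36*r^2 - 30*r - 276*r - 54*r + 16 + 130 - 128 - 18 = -40*r^2 - 360*r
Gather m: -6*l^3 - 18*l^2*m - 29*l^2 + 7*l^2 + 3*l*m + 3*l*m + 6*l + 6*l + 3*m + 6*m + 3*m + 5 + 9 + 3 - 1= -6*l^3 - 22*l^2 + 12*l + m*(-18*l^2 + 6*l + 12) + 16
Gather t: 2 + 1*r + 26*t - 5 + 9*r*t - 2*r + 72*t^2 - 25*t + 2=-r + 72*t^2 + t*(9*r + 1) - 1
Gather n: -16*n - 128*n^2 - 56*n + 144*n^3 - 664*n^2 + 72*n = 144*n^3 - 792*n^2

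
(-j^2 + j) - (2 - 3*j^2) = 2*j^2 + j - 2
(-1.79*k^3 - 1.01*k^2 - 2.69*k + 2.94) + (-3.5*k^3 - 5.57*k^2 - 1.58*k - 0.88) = -5.29*k^3 - 6.58*k^2 - 4.27*k + 2.06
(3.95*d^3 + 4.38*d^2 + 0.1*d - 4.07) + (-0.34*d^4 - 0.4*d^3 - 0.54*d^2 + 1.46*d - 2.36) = -0.34*d^4 + 3.55*d^3 + 3.84*d^2 + 1.56*d - 6.43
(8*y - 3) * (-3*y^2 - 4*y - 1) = -24*y^3 - 23*y^2 + 4*y + 3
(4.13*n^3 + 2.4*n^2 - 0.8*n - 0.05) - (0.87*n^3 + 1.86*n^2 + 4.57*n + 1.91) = 3.26*n^3 + 0.54*n^2 - 5.37*n - 1.96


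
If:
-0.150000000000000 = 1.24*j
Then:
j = -0.12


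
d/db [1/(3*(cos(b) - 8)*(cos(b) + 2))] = 2*(cos(b) - 3)*sin(b)/(3*(cos(b) - 8)^2*(cos(b) + 2)^2)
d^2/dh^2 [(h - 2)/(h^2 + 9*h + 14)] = 2*((h - 2)*(2*h + 9)^2 - (3*h + 7)*(h^2 + 9*h + 14))/(h^2 + 9*h + 14)^3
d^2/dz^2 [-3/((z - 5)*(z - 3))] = 6*(-(z - 5)^2 - (z - 5)*(z - 3) - (z - 3)^2)/((z - 5)^3*(z - 3)^3)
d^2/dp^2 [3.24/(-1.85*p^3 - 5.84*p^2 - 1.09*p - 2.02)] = ((35.964*p + 37.8432)*(1.85*p^3 + 5.84*p^2 + 1.09*p + 2.02) - 3.24*(5.55*p^2 + 11.68*p + 1.09)*(11.1*p^2 + 23.36*p + 2.18))/(1.85*p^3 + 5.84*p^2 + 1.09*p + 2.02)^3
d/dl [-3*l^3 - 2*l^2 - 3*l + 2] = -9*l^2 - 4*l - 3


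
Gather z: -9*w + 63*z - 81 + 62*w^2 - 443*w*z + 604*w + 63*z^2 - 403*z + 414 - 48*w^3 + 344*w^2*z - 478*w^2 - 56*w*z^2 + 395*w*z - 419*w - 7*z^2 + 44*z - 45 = -48*w^3 - 416*w^2 + 176*w + z^2*(56 - 56*w) + z*(344*w^2 - 48*w - 296) + 288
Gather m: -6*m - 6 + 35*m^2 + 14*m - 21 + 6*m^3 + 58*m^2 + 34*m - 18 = 6*m^3 + 93*m^2 + 42*m - 45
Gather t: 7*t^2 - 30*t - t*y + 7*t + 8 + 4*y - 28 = 7*t^2 + t*(-y - 23) + 4*y - 20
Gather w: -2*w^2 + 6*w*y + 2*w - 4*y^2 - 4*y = -2*w^2 + w*(6*y + 2) - 4*y^2 - 4*y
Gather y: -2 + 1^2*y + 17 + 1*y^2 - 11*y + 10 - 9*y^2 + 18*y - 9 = -8*y^2 + 8*y + 16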